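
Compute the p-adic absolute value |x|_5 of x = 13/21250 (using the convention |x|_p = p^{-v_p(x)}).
|13/21250|_5 = 625

Step 1 — compute v_5(x) by factoring powers of 5 out of the numerator and denominator: v_5(13/21250) = -4. Step 2 — apply |x|_p = p^{-v_p(x)} = 5^{4} = 625.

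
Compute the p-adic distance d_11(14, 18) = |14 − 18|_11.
d_11(14, 18) = 1

Step 1 — x − y = 14 − 18 = -4. Step 2 — v_11(-4) = 0 (factor: -4 = −(11^0 · 4); the sign does not affect v_p). Step 3 — |x − y|_11 = 11^{0} = 1.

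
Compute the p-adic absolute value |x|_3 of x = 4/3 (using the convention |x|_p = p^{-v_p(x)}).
|4/3|_3 = 3

Step 1 — compute v_3(x) by factoring powers of 3 out of the numerator and denominator: v_3(4/3) = -1. Step 2 — apply |x|_p = p^{-v_p(x)} = 3^{1} = 3.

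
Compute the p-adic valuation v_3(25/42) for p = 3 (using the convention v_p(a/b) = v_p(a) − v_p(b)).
v_3(25/42) = -1

Factor powers of 3 from the numerator and denominator of the reduced fraction: 25 = 3^0 · 25 and 42 = 3^1 · 14. Apply v_p(a/b) = v_p(a) − v_p(b): v_3(25/42) = 0 − 1 = -1.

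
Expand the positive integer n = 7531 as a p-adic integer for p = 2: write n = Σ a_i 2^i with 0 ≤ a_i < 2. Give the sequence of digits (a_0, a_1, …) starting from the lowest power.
(a_0, a_1, …) = (1, 1, 0, 1, 0, 1, 1, 0, 1, 0, 1, 1, 1)

Repeated division by 2 gives the digits low-to-high: 7531 = 1 + 1·2^1 + 1·2^3 + 1·2^5 + 1·2^6 + 1·2^8 + 1·2^10 + 1·2^11 + 1·2^12. Digit sequence: (1, 1, 0, 1, 0, 1, 1, 0, 1, 0, 1, 1, 1).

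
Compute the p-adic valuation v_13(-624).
v_13(-624) = 1

v_13(n) is the largest exponent k such that 13^k divides n. Factor out: -624 = -13^1 · 48. (Sign doesn't affect v_p.) So v_13(-624) = 1.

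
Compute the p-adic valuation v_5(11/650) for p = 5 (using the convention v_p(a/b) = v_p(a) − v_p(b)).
v_5(11/650) = -2

Factor powers of 5 from the numerator and denominator of the reduced fraction: 11 = 5^0 · 11 and 650 = 5^2 · 26. Apply v_p(a/b) = v_p(a) − v_p(b): v_5(11/650) = 0 − 2 = -2.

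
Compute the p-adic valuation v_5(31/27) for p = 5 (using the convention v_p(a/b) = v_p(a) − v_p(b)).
v_5(31/27) = 0

Factor powers of 5 from the numerator and denominator of the reduced fraction: 31 = 5^0 · 31 and 27 = 5^0 · 27. Apply v_p(a/b) = v_p(a) − v_p(b): v_5(31/27) = 0 − 0 = 0.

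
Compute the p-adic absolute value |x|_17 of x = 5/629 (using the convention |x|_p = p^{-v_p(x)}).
|5/629|_17 = 17

Step 1 — compute v_17(x) by factoring powers of 17 out of the numerator and denominator: v_17(5/629) = -1. Step 2 — apply |x|_p = p^{-v_p(x)} = 17^{1} = 17.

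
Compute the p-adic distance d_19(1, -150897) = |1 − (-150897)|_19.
d_19(1, -150897) = 1/6859

Step 1 — x − y = 1 − (-150897) = 150898. Step 2 — v_19(150898) = 3 (factor: 150898 = (19^3 · 22); the sign does not affect v_p). Step 3 — |x − y|_19 = 19^{-3} = 1/6859.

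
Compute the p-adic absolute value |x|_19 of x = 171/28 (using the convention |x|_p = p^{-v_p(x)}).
|171/28|_19 = 1/19

Step 1 — compute v_19(x) by factoring powers of 19 out of the numerator and denominator: v_19(171/28) = 1. Step 2 — apply |x|_p = p^{-v_p(x)} = 19^{-1} = 1/19.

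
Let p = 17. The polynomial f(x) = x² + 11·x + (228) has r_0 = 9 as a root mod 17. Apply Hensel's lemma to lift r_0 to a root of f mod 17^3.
r_2 = 4021 (mod 4913)

Hensel: r_{i+1} = r_i − f(r_i)·(f′(r_i))^{-1} mod 17^{i+2}, f′(x) = 2x + 11. Iterate:
  r_0 = 9 (mod 17)
  r_1 = 264 (mod 289)
  r_2 = 4021 (mod 4913)
Final: r = 4021 satisfies f(r) ≡ 0 mod 17^3.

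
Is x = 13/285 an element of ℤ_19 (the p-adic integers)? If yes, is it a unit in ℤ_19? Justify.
x ∉ ℤ_19 (v_19(x) = -1 < 0)

ℤ_19 = {x ∈ ℚ_19 : v_19(x) ≥ 0} and ℤ_19^× = {x ∈ ℤ_19 : v_19(x) = 0}. Here v_19(13/285) = v_19(num) − v_19(den) = -1; compare against these criteria.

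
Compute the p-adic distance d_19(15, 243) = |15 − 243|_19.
d_19(15, 243) = 1/19

Step 1 — x − y = 15 − 243 = -228. Step 2 — v_19(-228) = 1 (factor: -228 = −(19^1 · 12); the sign does not affect v_p). Step 3 — |x − y|_19 = 19^{-1} = 1/19.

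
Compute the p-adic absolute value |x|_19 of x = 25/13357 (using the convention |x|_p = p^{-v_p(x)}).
|25/13357|_19 = 361

Step 1 — compute v_19(x) by factoring powers of 19 out of the numerator and denominator: v_19(25/13357) = -2. Step 2 — apply |x|_p = p^{-v_p(x)} = 19^{2} = 361.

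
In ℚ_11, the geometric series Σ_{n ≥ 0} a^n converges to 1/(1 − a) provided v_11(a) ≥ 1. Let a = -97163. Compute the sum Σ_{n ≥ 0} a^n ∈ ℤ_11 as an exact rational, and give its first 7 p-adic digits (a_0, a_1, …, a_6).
Σ a^n = 1/(1 − a) = 1/97164;  first 7 digits = (1, 0, 0, 4, 4, 10, 4)

v_11(a) = 3 ≥ 1, so the series converges in ℤ_11 to 1/(1 − a) = 1/(1 − (-97163)) = 1/97164. Expand this rational in ℤ_11: compute digits iteratively via d_i = x_i mod 11, x_{i+1} = (x_i − d_i)/11. The first 7 digits are (1, 0, 0, 4, 4, 10, 4).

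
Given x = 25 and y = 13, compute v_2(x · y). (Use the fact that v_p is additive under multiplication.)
v_2(325) = 0

v_p(x) = 0 (factor: 25 = 2^0 · 25); v_p(y) = 0 (factor: 13 = 2^0 · 13). Additivity: v_p(xy) = v_p(x) + v_p(y) = 0 + 0 = 0. (Direct check: xy = 325 = 2^0 · (325).)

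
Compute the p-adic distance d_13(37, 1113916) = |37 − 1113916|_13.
d_13(37, 1113916) = 1/371293

Step 1 — x − y = 37 − 1113916 = -1113879. Step 2 — v_13(-1113879) = 5 (factor: -1113879 = −(13^5 · 3); the sign does not affect v_p). Step 3 — |x − y|_13 = 13^{-5} = 1/371293.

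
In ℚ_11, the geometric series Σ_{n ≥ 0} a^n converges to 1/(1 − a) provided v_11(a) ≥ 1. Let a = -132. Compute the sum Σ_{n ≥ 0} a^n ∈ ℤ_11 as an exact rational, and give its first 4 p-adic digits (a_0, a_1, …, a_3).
Σ a^n = 1/(1 − a) = 1/133;  first 4 digits = (1, 10, 10, 0)

v_11(a) = 1 ≥ 1, so the series converges in ℤ_11 to 1/(1 − a) = 1/(1 − (-132)) = 1/133. Expand this rational in ℤ_11: compute digits iteratively via d_i = x_i mod 11, x_{i+1} = (x_i − d_i)/11. The first 4 digits are (1, 10, 10, 0).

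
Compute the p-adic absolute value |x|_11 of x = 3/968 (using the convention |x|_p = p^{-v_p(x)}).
|3/968|_11 = 121

Step 1 — compute v_11(x) by factoring powers of 11 out of the numerator and denominator: v_11(3/968) = -2. Step 2 — apply |x|_p = p^{-v_p(x)} = 11^{2} = 121.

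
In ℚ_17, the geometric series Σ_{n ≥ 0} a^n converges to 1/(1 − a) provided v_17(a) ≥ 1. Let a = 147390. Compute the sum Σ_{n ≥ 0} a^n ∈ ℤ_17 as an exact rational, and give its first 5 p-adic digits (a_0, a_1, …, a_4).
Σ a^n = 1/(1 − a) = -1/147389;  first 5 digits = (1, 0, 0, 13, 1)

v_17(a) = 3 ≥ 1, so the series converges in ℤ_17 to 1/(1 − a) = 1/(1 − 147390) = -1/147389. Expand this rational in ℤ_17: compute digits iteratively via d_i = x_i mod 17, x_{i+1} = (x_i − d_i)/17. The first 5 digits are (1, 0, 0, 13, 1).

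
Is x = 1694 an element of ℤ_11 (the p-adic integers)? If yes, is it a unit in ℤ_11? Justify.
x ∈ ℤ_11 but not a unit; v_11(x) = 2 > 0

ℤ_11 = {x ∈ ℚ_11 : v_11(x) ≥ 0} and ℤ_11^× = {x ∈ ℤ_11 : v_11(x) = 0}. Here v_11(1694) = v_11(num) − v_11(den) = 2; compare against these criteria.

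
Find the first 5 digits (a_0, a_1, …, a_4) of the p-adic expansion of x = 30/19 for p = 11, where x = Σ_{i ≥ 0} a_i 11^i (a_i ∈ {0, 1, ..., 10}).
(a_0, …, a_4) = (1, 7, 4, 10, 6)

v_11(30/19) = 0 (numerator and denominator both coprime to 11), so x ∈ ℤ_11^×. Compute digits iteratively via a_i = x_i mod 11, x_{i+1} = (x_i − a_i)/11, with x_0 = x:
  x_0 = 30/19;  a_0 = 1;  x_1 = (x_0 − 1)/11 = 1/19
  x_1 = 1/19;  a_1 = 7;  x_2 = (x_1 − 7)/11 = -12/19
  x_2 = -12/19;  a_2 = 4;  x_3 = (x_2 − 4)/11 = -8/19
  x_3 = -8/19;  a_3 = 10;  x_4 = (x_3 − 10)/11 = -18/19
  x_4 = -18/19;  a_4 = 6;  x_5 = (x_4 − 6)/11 = -12/19
Digits: (1, 7, 4, 10, 6).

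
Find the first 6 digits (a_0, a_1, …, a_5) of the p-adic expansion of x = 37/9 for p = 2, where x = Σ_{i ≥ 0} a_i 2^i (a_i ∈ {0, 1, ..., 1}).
(a_0, …, a_5) = (1, 0, 1, 1, 1, 1)

v_2(37/9) = 0 (numerator and denominator both coprime to 2), so x ∈ ℤ_2^×. Compute digits iteratively via a_i = x_i mod 2, x_{i+1} = (x_i − a_i)/2, with x_0 = x:
  x_0 = 37/9;  a_0 = 1;  x_1 = (x_0 − 1)/2 = 14/9
  x_1 = 14/9;  a_1 = 0;  x_2 = (x_1 − 0)/2 = 7/9
  x_2 = 7/9;  a_2 = 1;  x_3 = (x_2 − 1)/2 = -1/9
  x_3 = -1/9;  a_3 = 1;  x_4 = (x_3 − 1)/2 = -5/9
  x_4 = -5/9;  a_4 = 1;  x_5 = (x_4 − 1)/2 = -7/9
  x_5 = -7/9;  a_5 = 1;  x_6 = (x_5 − 1)/2 = -8/9
Digits: (1, 0, 1, 1, 1, 1).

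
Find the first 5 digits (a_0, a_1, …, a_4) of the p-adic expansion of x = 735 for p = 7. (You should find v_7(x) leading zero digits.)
(a_0, …, a_4) = (0, 0, 1, 2, 0)

v_7(735) = 2, so a_0 = ... = a_1 = 0. Factor out: x = 7^2 · u with u = 15 a unit in ℤ_7. Expand u iteratively via a_{v+i} = u_i mod 7, u_{i+1} = (u_i − a_{v+i})/7:
  u_0 = 15;  a_2 = 1;  u_1 = (u_0 − 1)/7 = 2
  u_1 = 2;  a_3 = 2;  u_2 = (u_1 − 2)/7 = 0
  u_2 = 0;  a_4 = 0;  u_3 = (u_2 − 0)/7 = 0
Digits: (0, 0, 1, 2, 0).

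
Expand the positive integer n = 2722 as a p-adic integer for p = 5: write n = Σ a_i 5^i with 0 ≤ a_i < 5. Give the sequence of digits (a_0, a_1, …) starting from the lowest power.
(a_0, a_1, …) = (2, 4, 3, 1, 4)

Repeated division by 5 gives the digits low-to-high: 2722 = 2 + 4·5^1 + 3·5^2 + 1·5^3 + 4·5^4. Digit sequence: (2, 4, 3, 1, 4).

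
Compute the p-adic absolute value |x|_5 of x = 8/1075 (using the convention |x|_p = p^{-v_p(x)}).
|8/1075|_5 = 25

Step 1 — compute v_5(x) by factoring powers of 5 out of the numerator and denominator: v_5(8/1075) = -2. Step 2 — apply |x|_p = p^{-v_p(x)} = 5^{2} = 25.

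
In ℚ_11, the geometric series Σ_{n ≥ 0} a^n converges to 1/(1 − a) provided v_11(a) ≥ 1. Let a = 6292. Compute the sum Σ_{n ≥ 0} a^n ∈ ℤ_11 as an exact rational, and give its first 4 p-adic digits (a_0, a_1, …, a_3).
Σ a^n = 1/(1 − a) = -1/6291;  first 4 digits = (1, 0, 8, 4)

v_11(a) = 2 ≥ 1, so the series converges in ℤ_11 to 1/(1 − a) = 1/(1 − 6292) = -1/6291. Expand this rational in ℤ_11: compute digits iteratively via d_i = x_i mod 11, x_{i+1} = (x_i − d_i)/11. The first 4 digits are (1, 0, 8, 4).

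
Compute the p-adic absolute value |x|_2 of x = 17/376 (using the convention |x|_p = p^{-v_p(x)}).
|17/376|_2 = 8

Step 1 — compute v_2(x) by factoring powers of 2 out of the numerator and denominator: v_2(17/376) = -3. Step 2 — apply |x|_p = p^{-v_p(x)} = 2^{3} = 8.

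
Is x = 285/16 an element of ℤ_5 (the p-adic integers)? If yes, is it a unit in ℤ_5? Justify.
x ∈ ℤ_5 but not a unit; v_5(x) = 1 > 0

ℤ_5 = {x ∈ ℚ_5 : v_5(x) ≥ 0} and ℤ_5^× = {x ∈ ℤ_5 : v_5(x) = 0}. Here v_5(285/16) = v_5(num) − v_5(den) = 1; compare against these criteria.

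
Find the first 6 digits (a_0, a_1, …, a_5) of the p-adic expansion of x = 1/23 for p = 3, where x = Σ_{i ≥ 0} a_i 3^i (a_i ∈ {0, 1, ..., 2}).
(a_0, …, a_5) = (2, 0, 2, 2, 0, 1)

v_3(1/23) = 0 (numerator and denominator both coprime to 3), so x ∈ ℤ_3^×. Compute digits iteratively via a_i = x_i mod 3, x_{i+1} = (x_i − a_i)/3, with x_0 = x:
  x_0 = 1/23;  a_0 = 2;  x_1 = (x_0 − 2)/3 = -15/23
  x_1 = -15/23;  a_1 = 0;  x_2 = (x_1 − 0)/3 = -5/23
  x_2 = -5/23;  a_2 = 2;  x_3 = (x_2 − 2)/3 = -17/23
  x_3 = -17/23;  a_3 = 2;  x_4 = (x_3 − 2)/3 = -21/23
  x_4 = -21/23;  a_4 = 0;  x_5 = (x_4 − 0)/3 = -7/23
  x_5 = -7/23;  a_5 = 1;  x_6 = (x_5 − 1)/3 = -10/23
Digits: (2, 0, 2, 2, 0, 1).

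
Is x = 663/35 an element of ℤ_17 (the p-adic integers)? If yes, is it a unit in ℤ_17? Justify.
x ∈ ℤ_17 but not a unit; v_17(x) = 1 > 0

ℤ_17 = {x ∈ ℚ_17 : v_17(x) ≥ 0} and ℤ_17^× = {x ∈ ℤ_17 : v_17(x) = 0}. Here v_17(663/35) = v_17(num) − v_17(den) = 1; compare against these criteria.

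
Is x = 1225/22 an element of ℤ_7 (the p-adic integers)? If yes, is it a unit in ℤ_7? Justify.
x ∈ ℤ_7 but not a unit; v_7(x) = 2 > 0

ℤ_7 = {x ∈ ℚ_7 : v_7(x) ≥ 0} and ℤ_7^× = {x ∈ ℤ_7 : v_7(x) = 0}. Here v_7(1225/22) = v_7(num) − v_7(den) = 2; compare against these criteria.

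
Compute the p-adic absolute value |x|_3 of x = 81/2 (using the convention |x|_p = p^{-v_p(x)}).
|81/2|_3 = 1/81

Step 1 — compute v_3(x) by factoring powers of 3 out of the numerator and denominator: v_3(81/2) = 4. Step 2 — apply |x|_p = p^{-v_p(x)} = 3^{-4} = 1/81.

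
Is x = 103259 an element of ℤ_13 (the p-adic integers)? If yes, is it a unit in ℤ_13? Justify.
x ∈ ℤ_13 but not a unit; v_13(x) = 3 > 0

ℤ_13 = {x ∈ ℚ_13 : v_13(x) ≥ 0} and ℤ_13^× = {x ∈ ℤ_13 : v_13(x) = 0}. Here v_13(103259) = v_13(num) − v_13(den) = 3; compare against these criteria.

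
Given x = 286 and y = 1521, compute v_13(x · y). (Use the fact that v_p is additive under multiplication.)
v_13(435006) = 3

v_p(x) = 1 (factor: 286 = 13^1 · 22); v_p(y) = 2 (factor: 1521 = 13^2 · 9). Additivity: v_p(xy) = v_p(x) + v_p(y) = 1 + 2 = 3. (Direct check: xy = 435006 = 13^3 · (198).)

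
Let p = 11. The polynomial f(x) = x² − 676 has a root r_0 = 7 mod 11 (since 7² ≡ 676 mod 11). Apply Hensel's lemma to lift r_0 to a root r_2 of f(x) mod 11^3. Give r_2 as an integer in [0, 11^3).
r_2 = 1305 (mod 1331)

Hensel's recurrence: r_{i+1} = r_i − f(r_i)·(f′(r_i))^{-1} mod 11^{i+2}, with f′(x) = 2x. Iterate:
  r_0 = 7 (mod 11)
  r_1 = 95 (mod 121)
  r_2 = 1305 (mod 1331)
Final: r_2 = 1305, and one checks f(r_2) ≡ 0 mod 11^3.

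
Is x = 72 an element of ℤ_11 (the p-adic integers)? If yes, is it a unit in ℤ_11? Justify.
x ∈ ℤ_11^× (unit); v_11(x) = 0

ℤ_11 = {x ∈ ℚ_11 : v_11(x) ≥ 0} and ℤ_11^× = {x ∈ ℤ_11 : v_11(x) = 0}. Here v_11(72) = v_11(num) − v_11(den) = 0; compare against these criteria.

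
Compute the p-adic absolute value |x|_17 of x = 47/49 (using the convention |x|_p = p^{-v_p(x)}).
|47/49|_17 = 1

Step 1 — compute v_17(x) by factoring powers of 17 out of the numerator and denominator: v_17(47/49) = 0. Step 2 — apply |x|_p = p^{-v_p(x)} = 17^{0} = 1.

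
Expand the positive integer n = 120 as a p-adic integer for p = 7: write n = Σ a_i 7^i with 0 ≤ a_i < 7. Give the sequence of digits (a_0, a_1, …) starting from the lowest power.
(a_0, a_1, …) = (1, 3, 2)

Repeated division by 7 gives the digits low-to-high: 120 = 1 + 3·7^1 + 2·7^2. Digit sequence: (1, 3, 2).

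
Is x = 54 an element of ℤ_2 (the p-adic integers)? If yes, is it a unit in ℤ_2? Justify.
x ∈ ℤ_2 but not a unit; v_2(x) = 1 > 0

ℤ_2 = {x ∈ ℚ_2 : v_2(x) ≥ 0} and ℤ_2^× = {x ∈ ℤ_2 : v_2(x) = 0}. Here v_2(54) = v_2(num) − v_2(den) = 1; compare against these criteria.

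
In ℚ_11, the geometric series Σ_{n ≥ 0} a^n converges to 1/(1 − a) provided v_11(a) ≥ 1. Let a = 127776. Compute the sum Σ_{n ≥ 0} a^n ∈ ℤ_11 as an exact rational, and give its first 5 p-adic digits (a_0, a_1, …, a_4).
Σ a^n = 1/(1 − a) = -1/127775;  first 5 digits = (1, 0, 0, 8, 8)

v_11(a) = 3 ≥ 1, so the series converges in ℤ_11 to 1/(1 − a) = 1/(1 − 127776) = -1/127775. Expand this rational in ℤ_11: compute digits iteratively via d_i = x_i mod 11, x_{i+1} = (x_i − d_i)/11. The first 5 digits are (1, 0, 0, 8, 8).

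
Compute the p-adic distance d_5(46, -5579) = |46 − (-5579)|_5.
d_5(46, -5579) = 1/625

Step 1 — x − y = 46 − (-5579) = 5625. Step 2 — v_5(5625) = 4 (factor: 5625 = (5^4 · 9); the sign does not affect v_p). Step 3 — |x − y|_5 = 5^{-4} = 1/625.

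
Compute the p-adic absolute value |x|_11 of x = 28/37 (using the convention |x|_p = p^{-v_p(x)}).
|28/37|_11 = 1

Step 1 — compute v_11(x) by factoring powers of 11 out of the numerator and denominator: v_11(28/37) = 0. Step 2 — apply |x|_p = p^{-v_p(x)} = 11^{0} = 1.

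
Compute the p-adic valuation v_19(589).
v_19(589) = 1

v_19(n) is the largest exponent k such that 19^k divides n. Factor out: 589 = 19^1 · 31. (Sign doesn't affect v_p.) So v_19(589) = 1.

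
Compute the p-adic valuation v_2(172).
v_2(172) = 2

v_2(n) is the largest exponent k such that 2^k divides n. Factor out: 172 = 2^2 · 43. (Sign doesn't affect v_p.) So v_2(172) = 2.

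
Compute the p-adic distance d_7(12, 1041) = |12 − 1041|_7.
d_7(12, 1041) = 1/343

Step 1 — x − y = 12 − 1041 = -1029. Step 2 — v_7(-1029) = 3 (factor: -1029 = −(7^3 · 3); the sign does not affect v_p). Step 3 — |x − y|_7 = 7^{-3} = 1/343.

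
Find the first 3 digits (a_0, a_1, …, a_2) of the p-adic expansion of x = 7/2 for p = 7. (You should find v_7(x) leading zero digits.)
(a_0, …, a_2) = (0, 4, 3)

v_7(7/2) = 1, so a_0 = ... = a_0 = 0. Factor out: x = 7^1 · u with u = 1/2 a unit in ℤ_7. Expand u iteratively via a_{v+i} = u_i mod 7, u_{i+1} = (u_i − a_{v+i})/7:
  u_0 = 1/2;  a_1 = 4;  u_1 = (u_0 − 4)/7 = -1/2
  u_1 = -1/2;  a_2 = 3;  u_2 = (u_1 − 3)/7 = -1/2
Digits: (0, 4, 3).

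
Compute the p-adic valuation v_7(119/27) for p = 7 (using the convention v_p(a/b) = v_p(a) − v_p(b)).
v_7(119/27) = 1

Factor powers of 7 from the numerator and denominator of the reduced fraction: 119 = 7^1 · 17 and 27 = 7^0 · 27. Apply v_p(a/b) = v_p(a) − v_p(b): v_7(119/27) = 1 − 0 = 1.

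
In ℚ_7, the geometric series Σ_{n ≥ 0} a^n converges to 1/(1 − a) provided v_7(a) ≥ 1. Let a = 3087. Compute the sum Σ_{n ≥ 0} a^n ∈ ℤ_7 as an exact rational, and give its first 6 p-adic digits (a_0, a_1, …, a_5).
Σ a^n = 1/(1 − a) = -1/3086;  first 6 digits = (1, 0, 0, 2, 1, 0)

v_7(a) = 3 ≥ 1, so the series converges in ℤ_7 to 1/(1 − a) = 1/(1 − 3087) = -1/3086. Expand this rational in ℤ_7: compute digits iteratively via d_i = x_i mod 7, x_{i+1} = (x_i − d_i)/7. The first 6 digits are (1, 0, 0, 2, 1, 0).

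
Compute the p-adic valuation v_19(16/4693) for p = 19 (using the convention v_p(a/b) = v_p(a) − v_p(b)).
v_19(16/4693) = -2

Factor powers of 19 from the numerator and denominator of the reduced fraction: 16 = 19^0 · 16 and 4693 = 19^2 · 13. Apply v_p(a/b) = v_p(a) − v_p(b): v_19(16/4693) = 0 − 2 = -2.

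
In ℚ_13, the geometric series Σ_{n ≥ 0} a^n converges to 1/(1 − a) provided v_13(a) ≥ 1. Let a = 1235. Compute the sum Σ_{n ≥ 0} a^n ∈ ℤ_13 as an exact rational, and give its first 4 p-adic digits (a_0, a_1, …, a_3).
Σ a^n = 1/(1 − a) = -1/1234;  first 4 digits = (1, 4, 10, 4)

v_13(a) = 1 ≥ 1, so the series converges in ℤ_13 to 1/(1 − a) = 1/(1 − 1235) = -1/1234. Expand this rational in ℤ_13: compute digits iteratively via d_i = x_i mod 13, x_{i+1} = (x_i − d_i)/13. The first 4 digits are (1, 4, 10, 4).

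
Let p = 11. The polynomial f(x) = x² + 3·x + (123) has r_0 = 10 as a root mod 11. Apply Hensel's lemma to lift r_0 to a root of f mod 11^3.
r_2 = 1209 (mod 1331)

Hensel: r_{i+1} = r_i − f(r_i)·(f′(r_i))^{-1} mod 11^{i+2}, f′(x) = 2x + 3. Iterate:
  r_0 = 10 (mod 11)
  r_1 = 120 (mod 121)
  r_2 = 1209 (mod 1331)
Final: r = 1209 satisfies f(r) ≡ 0 mod 11^3.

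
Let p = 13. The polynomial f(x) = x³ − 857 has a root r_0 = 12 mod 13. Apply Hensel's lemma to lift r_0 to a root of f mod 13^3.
r_2 = 792 (mod 2197)

Hensel: r_{i+1} = r_i − f(r_i)/f′(r_i) mod 13^{i+2}, where f′(x) = 3x². Iterate:
  r_0 = 12 (mod 13)
  r_1 = 116 (mod 169)
  r_2 = 792 (mod 2197)
Final: r = 792 with f(r) ≡ 0 mod 13^3.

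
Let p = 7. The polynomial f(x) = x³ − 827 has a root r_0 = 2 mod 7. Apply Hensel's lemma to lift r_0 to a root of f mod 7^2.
r_1 = 9 (mod 49)

Hensel: r_{i+1} = r_i − f(r_i)/f′(r_i) mod 7^{i+2}, where f′(x) = 3x². Iterate:
  r_0 = 2 (mod 7)
  r_1 = 9 (mod 49)
Final: r = 9 with f(r) ≡ 0 mod 7^2.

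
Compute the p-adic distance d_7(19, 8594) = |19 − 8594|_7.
d_7(19, 8594) = 1/343

Step 1 — x − y = 19 − 8594 = -8575. Step 2 — v_7(-8575) = 3 (factor: -8575 = −(7^3 · 25); the sign does not affect v_p). Step 3 — |x − y|_7 = 7^{-3} = 1/343.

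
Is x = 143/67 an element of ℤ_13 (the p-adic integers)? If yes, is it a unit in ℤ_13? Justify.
x ∈ ℤ_13 but not a unit; v_13(x) = 1 > 0

ℤ_13 = {x ∈ ℚ_13 : v_13(x) ≥ 0} and ℤ_13^× = {x ∈ ℤ_13 : v_13(x) = 0}. Here v_13(143/67) = v_13(num) − v_13(den) = 1; compare against these criteria.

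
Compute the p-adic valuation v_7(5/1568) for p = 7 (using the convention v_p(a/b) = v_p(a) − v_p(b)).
v_7(5/1568) = -2

Factor powers of 7 from the numerator and denominator of the reduced fraction: 5 = 7^0 · 5 and 1568 = 7^2 · 32. Apply v_p(a/b) = v_p(a) − v_p(b): v_7(5/1568) = 0 − 2 = -2.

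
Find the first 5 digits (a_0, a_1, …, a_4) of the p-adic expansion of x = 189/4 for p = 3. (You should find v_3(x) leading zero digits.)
(a_0, …, a_4) = (0, 0, 0, 1, 1)

v_3(189/4) = 3, so a_0 = ... = a_2 = 0. Factor out: x = 3^3 · u with u = 7/4 a unit in ℤ_3. Expand u iteratively via a_{v+i} = u_i mod 3, u_{i+1} = (u_i − a_{v+i})/3:
  u_0 = 7/4;  a_3 = 1;  u_1 = (u_0 − 1)/3 = 1/4
  u_1 = 1/4;  a_4 = 1;  u_2 = (u_1 − 1)/3 = -1/4
Digits: (0, 0, 0, 1, 1).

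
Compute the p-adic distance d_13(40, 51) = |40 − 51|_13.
d_13(40, 51) = 1

Step 1 — x − y = 40 − 51 = -11. Step 2 — v_13(-11) = 0 (factor: -11 = −(13^0 · 11); the sign does not affect v_p). Step 3 — |x − y|_13 = 13^{0} = 1.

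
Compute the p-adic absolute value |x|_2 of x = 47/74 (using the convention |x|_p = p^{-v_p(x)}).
|47/74|_2 = 2

Step 1 — compute v_2(x) by factoring powers of 2 out of the numerator and denominator: v_2(47/74) = -1. Step 2 — apply |x|_p = p^{-v_p(x)} = 2^{1} = 2.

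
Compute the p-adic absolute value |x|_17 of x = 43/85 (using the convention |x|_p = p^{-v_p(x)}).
|43/85|_17 = 17

Step 1 — compute v_17(x) by factoring powers of 17 out of the numerator and denominator: v_17(43/85) = -1. Step 2 — apply |x|_p = p^{-v_p(x)} = 17^{1} = 17.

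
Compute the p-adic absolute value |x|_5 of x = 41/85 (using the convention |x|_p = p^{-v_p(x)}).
|41/85|_5 = 5

Step 1 — compute v_5(x) by factoring powers of 5 out of the numerator and denominator: v_5(41/85) = -1. Step 2 — apply |x|_p = p^{-v_p(x)} = 5^{1} = 5.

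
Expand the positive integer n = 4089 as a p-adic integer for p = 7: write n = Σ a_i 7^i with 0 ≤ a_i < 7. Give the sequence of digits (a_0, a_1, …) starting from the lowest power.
(a_0, a_1, …) = (1, 3, 6, 4, 1)

Repeated division by 7 gives the digits low-to-high: 4089 = 1 + 3·7^1 + 6·7^2 + 4·7^3 + 1·7^4. Digit sequence: (1, 3, 6, 4, 1).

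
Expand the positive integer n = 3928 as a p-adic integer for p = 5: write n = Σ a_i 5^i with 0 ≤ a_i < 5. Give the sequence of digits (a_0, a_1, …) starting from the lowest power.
(a_0, a_1, …) = (3, 0, 2, 1, 1, 1)

Repeated division by 5 gives the digits low-to-high: 3928 = 3 + 2·5^2 + 1·5^3 + 1·5^4 + 1·5^5. Digit sequence: (3, 0, 2, 1, 1, 1).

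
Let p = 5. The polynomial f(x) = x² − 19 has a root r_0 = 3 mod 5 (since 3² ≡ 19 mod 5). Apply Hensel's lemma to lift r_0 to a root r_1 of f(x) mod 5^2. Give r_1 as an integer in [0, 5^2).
r_1 = 13 (mod 25)

Hensel's recurrence: r_{i+1} = r_i − f(r_i)·(f′(r_i))^{-1} mod 5^{i+2}, with f′(x) = 2x. Iterate:
  r_0 = 3 (mod 5)
  r_1 = 13 (mod 25)
Final: r_1 = 13, and one checks f(r_1) ≡ 0 mod 5^2.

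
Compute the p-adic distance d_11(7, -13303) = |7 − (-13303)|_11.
d_11(7, -13303) = 1/1331

Step 1 — x − y = 7 − (-13303) = 13310. Step 2 — v_11(13310) = 3 (factor: 13310 = (11^3 · 10); the sign does not affect v_p). Step 3 — |x − y|_11 = 11^{-3} = 1/1331.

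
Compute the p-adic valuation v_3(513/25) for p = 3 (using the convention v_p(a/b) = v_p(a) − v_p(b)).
v_3(513/25) = 3

Factor powers of 3 from the numerator and denominator of the reduced fraction: 513 = 3^3 · 19 and 25 = 3^0 · 25. Apply v_p(a/b) = v_p(a) − v_p(b): v_3(513/25) = 3 − 0 = 3.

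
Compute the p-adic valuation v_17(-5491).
v_17(-5491) = 2

v_17(n) is the largest exponent k such that 17^k divides n. Factor out: -5491 = -17^2 · 19. (Sign doesn't affect v_p.) So v_17(-5491) = 2.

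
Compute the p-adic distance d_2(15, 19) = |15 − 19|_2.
d_2(15, 19) = 1/4

Step 1 — x − y = 15 − 19 = -4. Step 2 — v_2(-4) = 2 (factor: -4 = −(2^2 · 1); the sign does not affect v_p). Step 3 — |x − y|_2 = 2^{-2} = 1/4.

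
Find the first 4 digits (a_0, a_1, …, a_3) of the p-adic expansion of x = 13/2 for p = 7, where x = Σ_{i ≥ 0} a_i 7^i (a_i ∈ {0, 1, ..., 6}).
(a_0, …, a_3) = (3, 4, 3, 3)

v_7(13/2) = 0 (numerator and denominator both coprime to 7), so x ∈ ℤ_7^×. Compute digits iteratively via a_i = x_i mod 7, x_{i+1} = (x_i − a_i)/7, with x_0 = x:
  x_0 = 13/2;  a_0 = 3;  x_1 = (x_0 − 3)/7 = 1/2
  x_1 = 1/2;  a_1 = 4;  x_2 = (x_1 − 4)/7 = -1/2
  x_2 = -1/2;  a_2 = 3;  x_3 = (x_2 − 3)/7 = -1/2
  x_3 = -1/2;  a_3 = 3;  x_4 = (x_3 − 3)/7 = -1/2
Digits: (3, 4, 3, 3).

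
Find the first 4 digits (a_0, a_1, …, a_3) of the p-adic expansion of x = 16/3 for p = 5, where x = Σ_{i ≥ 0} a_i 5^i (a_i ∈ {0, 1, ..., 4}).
(a_0, …, a_3) = (2, 4, 1, 3)

v_5(16/3) = 0 (numerator and denominator both coprime to 5), so x ∈ ℤ_5^×. Compute digits iteratively via a_i = x_i mod 5, x_{i+1} = (x_i − a_i)/5, with x_0 = x:
  x_0 = 16/3;  a_0 = 2;  x_1 = (x_0 − 2)/5 = 2/3
  x_1 = 2/3;  a_1 = 4;  x_2 = (x_1 − 4)/5 = -2/3
  x_2 = -2/3;  a_2 = 1;  x_3 = (x_2 − 1)/5 = -1/3
  x_3 = -1/3;  a_3 = 3;  x_4 = (x_3 − 3)/5 = -2/3
Digits: (2, 4, 1, 3).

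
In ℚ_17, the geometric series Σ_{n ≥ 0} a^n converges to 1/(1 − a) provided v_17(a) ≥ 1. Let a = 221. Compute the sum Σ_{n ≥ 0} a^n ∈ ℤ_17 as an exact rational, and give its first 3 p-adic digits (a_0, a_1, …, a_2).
Σ a^n = 1/(1 − a) = -1/220;  first 3 digits = (1, 13, 16)

v_17(a) = 1 ≥ 1, so the series converges in ℤ_17 to 1/(1 − a) = 1/(1 − 221) = -1/220. Expand this rational in ℤ_17: compute digits iteratively via d_i = x_i mod 17, x_{i+1} = (x_i − d_i)/17. The first 3 digits are (1, 13, 16).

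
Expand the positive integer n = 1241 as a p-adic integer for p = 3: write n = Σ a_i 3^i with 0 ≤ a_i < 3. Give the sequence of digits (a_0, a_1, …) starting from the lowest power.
(a_0, a_1, …) = (2, 2, 2, 0, 0, 2, 1)

Repeated division by 3 gives the digits low-to-high: 1241 = 2 + 2·3^1 + 2·3^2 + 2·3^5 + 1·3^6. Digit sequence: (2, 2, 2, 0, 0, 2, 1).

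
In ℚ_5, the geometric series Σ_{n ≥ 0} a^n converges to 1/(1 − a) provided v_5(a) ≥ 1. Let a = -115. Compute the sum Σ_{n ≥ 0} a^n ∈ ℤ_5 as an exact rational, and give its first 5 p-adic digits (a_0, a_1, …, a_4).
Σ a^n = 1/(1 − a) = 1/116;  first 5 digits = (1, 2, 4, 2, 3)

v_5(a) = 1 ≥ 1, so the series converges in ℤ_5 to 1/(1 − a) = 1/(1 − (-115)) = 1/116. Expand this rational in ℤ_5: compute digits iteratively via d_i = x_i mod 5, x_{i+1} = (x_i − d_i)/5. The first 5 digits are (1, 2, 4, 2, 3).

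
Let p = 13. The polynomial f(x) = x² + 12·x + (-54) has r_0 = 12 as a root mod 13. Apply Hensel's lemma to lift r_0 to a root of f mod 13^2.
r_1 = 90 (mod 169)

Hensel: r_{i+1} = r_i − f(r_i)·(f′(r_i))^{-1} mod 13^{i+2}, f′(x) = 2x + 12. Iterate:
  r_0 = 12 (mod 13)
  r_1 = 90 (mod 169)
Final: r = 90 satisfies f(r) ≡ 0 mod 13^2.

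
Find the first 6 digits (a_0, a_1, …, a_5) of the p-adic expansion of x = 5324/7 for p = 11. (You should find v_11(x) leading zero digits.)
(a_0, …, a_5) = (0, 0, 0, 10, 7, 4)

v_11(5324/7) = 3, so a_0 = ... = a_2 = 0. Factor out: x = 11^3 · u with u = 4/7 a unit in ℤ_11. Expand u iteratively via a_{v+i} = u_i mod 11, u_{i+1} = (u_i − a_{v+i})/11:
  u_0 = 4/7;  a_3 = 10;  u_1 = (u_0 − 10)/11 = -6/7
  u_1 = -6/7;  a_4 = 7;  u_2 = (u_1 − 7)/11 = -5/7
  u_2 = -5/7;  a_5 = 4;  u_3 = (u_2 − 4)/11 = -3/7
Digits: (0, 0, 0, 10, 7, 4).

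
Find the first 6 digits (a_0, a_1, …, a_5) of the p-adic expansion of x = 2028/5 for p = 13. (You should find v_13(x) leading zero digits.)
(a_0, …, a_5) = (0, 0, 5, 5, 10, 7)

v_13(2028/5) = 2, so a_0 = ... = a_1 = 0. Factor out: x = 13^2 · u with u = 12/5 a unit in ℤ_13. Expand u iteratively via a_{v+i} = u_i mod 13, u_{i+1} = (u_i − a_{v+i})/13:
  u_0 = 12/5;  a_2 = 5;  u_1 = (u_0 − 5)/13 = -1/5
  u_1 = -1/5;  a_3 = 5;  u_2 = (u_1 − 5)/13 = -2/5
  u_2 = -2/5;  a_4 = 10;  u_3 = (u_2 − 10)/13 = -4/5
  u_3 = -4/5;  a_5 = 7;  u_4 = (u_3 − 7)/13 = -3/5
Digits: (0, 0, 5, 5, 10, 7).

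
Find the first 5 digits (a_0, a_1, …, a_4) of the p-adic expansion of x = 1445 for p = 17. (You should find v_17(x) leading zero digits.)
(a_0, …, a_4) = (0, 0, 5, 0, 0)

v_17(1445) = 2, so a_0 = ... = a_1 = 0. Factor out: x = 17^2 · u with u = 5 a unit in ℤ_17. Expand u iteratively via a_{v+i} = u_i mod 17, u_{i+1} = (u_i − a_{v+i})/17:
  u_0 = 5;  a_2 = 5;  u_1 = (u_0 − 5)/17 = 0
  u_1 = 0;  a_3 = 0;  u_2 = (u_1 − 0)/17 = 0
  u_2 = 0;  a_4 = 0;  u_3 = (u_2 − 0)/17 = 0
Digits: (0, 0, 5, 0, 0).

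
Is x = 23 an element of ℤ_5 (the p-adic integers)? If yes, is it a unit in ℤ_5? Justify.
x ∈ ℤ_5^× (unit); v_5(x) = 0

ℤ_5 = {x ∈ ℚ_5 : v_5(x) ≥ 0} and ℤ_5^× = {x ∈ ℤ_5 : v_5(x) = 0}. Here v_5(23) = v_5(num) − v_5(den) = 0; compare against these criteria.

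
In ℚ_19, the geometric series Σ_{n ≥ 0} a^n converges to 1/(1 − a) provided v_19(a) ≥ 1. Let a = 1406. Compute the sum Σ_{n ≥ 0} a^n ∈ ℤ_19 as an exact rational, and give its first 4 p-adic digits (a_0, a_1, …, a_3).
Σ a^n = 1/(1 − a) = -1/1405;  first 4 digits = (1, 17, 7, 14)

v_19(a) = 1 ≥ 1, so the series converges in ℤ_19 to 1/(1 − a) = 1/(1 − 1406) = -1/1405. Expand this rational in ℤ_19: compute digits iteratively via d_i = x_i mod 19, x_{i+1} = (x_i − d_i)/19. The first 4 digits are (1, 17, 7, 14).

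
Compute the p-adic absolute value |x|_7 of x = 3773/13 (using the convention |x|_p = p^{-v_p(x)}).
|3773/13|_7 = 1/343

Step 1 — compute v_7(x) by factoring powers of 7 out of the numerator and denominator: v_7(3773/13) = 3. Step 2 — apply |x|_p = p^{-v_p(x)} = 7^{-3} = 1/343.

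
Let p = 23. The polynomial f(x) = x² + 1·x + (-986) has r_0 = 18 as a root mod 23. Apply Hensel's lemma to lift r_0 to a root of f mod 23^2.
r_1 = 64 (mod 529)

Hensel: r_{i+1} = r_i − f(r_i)·(f′(r_i))^{-1} mod 23^{i+2}, f′(x) = 2x + 1. Iterate:
  r_0 = 18 (mod 23)
  r_1 = 64 (mod 529)
Final: r = 64 satisfies f(r) ≡ 0 mod 23^2.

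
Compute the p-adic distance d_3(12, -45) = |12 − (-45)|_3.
d_3(12, -45) = 1/3

Step 1 — x − y = 12 − (-45) = 57. Step 2 — v_3(57) = 1 (factor: 57 = (3^1 · 19); the sign does not affect v_p). Step 3 — |x − y|_3 = 3^{-1} = 1/3.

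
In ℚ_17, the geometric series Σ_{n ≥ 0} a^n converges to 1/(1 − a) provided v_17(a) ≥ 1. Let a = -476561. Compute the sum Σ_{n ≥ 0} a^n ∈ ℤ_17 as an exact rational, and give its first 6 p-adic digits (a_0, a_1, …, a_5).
Σ a^n = 1/(1 − a) = 1/476562;  first 6 digits = (1, 0, 0, 5, 11, 16)

v_17(a) = 3 ≥ 1, so the series converges in ℤ_17 to 1/(1 − a) = 1/(1 − (-476561)) = 1/476562. Expand this rational in ℤ_17: compute digits iteratively via d_i = x_i mod 17, x_{i+1} = (x_i − d_i)/17. The first 6 digits are (1, 0, 0, 5, 11, 16).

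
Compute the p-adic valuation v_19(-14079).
v_19(-14079) = 2

v_19(n) is the largest exponent k such that 19^k divides n. Factor out: -14079 = -19^2 · 39. (Sign doesn't affect v_p.) So v_19(-14079) = 2.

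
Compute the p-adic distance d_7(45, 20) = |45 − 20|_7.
d_7(45, 20) = 1

Step 1 — x − y = 45 − 20 = 25. Step 2 — v_7(25) = 0 (factor: 25 = (7^0 · 25); the sign does not affect v_p). Step 3 — |x − y|_7 = 7^{0} = 1.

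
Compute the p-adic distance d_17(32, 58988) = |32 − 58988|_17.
d_17(32, 58988) = 1/4913

Step 1 — x − y = 32 − 58988 = -58956. Step 2 — v_17(-58956) = 3 (factor: -58956 = −(17^3 · 12); the sign does not affect v_p). Step 3 — |x − y|_17 = 17^{-3} = 1/4913.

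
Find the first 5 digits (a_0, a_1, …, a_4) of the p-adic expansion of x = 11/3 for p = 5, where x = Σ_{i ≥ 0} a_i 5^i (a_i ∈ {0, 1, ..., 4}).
(a_0, …, a_4) = (2, 2, 3, 1, 3)

v_5(11/3) = 0 (numerator and denominator both coprime to 5), so x ∈ ℤ_5^×. Compute digits iteratively via a_i = x_i mod 5, x_{i+1} = (x_i − a_i)/5, with x_0 = x:
  x_0 = 11/3;  a_0 = 2;  x_1 = (x_0 − 2)/5 = 1/3
  x_1 = 1/3;  a_1 = 2;  x_2 = (x_1 − 2)/5 = -1/3
  x_2 = -1/3;  a_2 = 3;  x_3 = (x_2 − 3)/5 = -2/3
  x_3 = -2/3;  a_3 = 1;  x_4 = (x_3 − 1)/5 = -1/3
  x_4 = -1/3;  a_4 = 3;  x_5 = (x_4 − 3)/5 = -2/3
Digits: (2, 2, 3, 1, 3).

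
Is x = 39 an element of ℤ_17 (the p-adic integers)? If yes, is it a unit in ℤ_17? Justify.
x ∈ ℤ_17^× (unit); v_17(x) = 0

ℤ_17 = {x ∈ ℚ_17 : v_17(x) ≥ 0} and ℤ_17^× = {x ∈ ℤ_17 : v_17(x) = 0}. Here v_17(39) = v_17(num) − v_17(den) = 0; compare against these criteria.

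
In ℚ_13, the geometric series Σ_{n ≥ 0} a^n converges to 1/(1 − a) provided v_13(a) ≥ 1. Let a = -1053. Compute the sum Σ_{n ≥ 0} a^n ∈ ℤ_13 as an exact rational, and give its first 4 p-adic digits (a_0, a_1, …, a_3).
Σ a^n = 1/(1 − a) = 1/1054;  first 4 digits = (1, 10, 2, 9)

v_13(a) = 1 ≥ 1, so the series converges in ℤ_13 to 1/(1 − a) = 1/(1 − (-1053)) = 1/1054. Expand this rational in ℤ_13: compute digits iteratively via d_i = x_i mod 13, x_{i+1} = (x_i − d_i)/13. The first 4 digits are (1, 10, 2, 9).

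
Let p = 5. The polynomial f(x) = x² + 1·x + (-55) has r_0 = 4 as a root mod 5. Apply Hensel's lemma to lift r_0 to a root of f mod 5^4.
r_3 = 219 (mod 625)

Hensel: r_{i+1} = r_i − f(r_i)·(f′(r_i))^{-1} mod 5^{i+2}, f′(x) = 2x + 1. Iterate:
  r_0 = 4 (mod 5)
  r_1 = 19 (mod 25)
  r_2 = 94 (mod 125)
  r_3 = 219 (mod 625)
Final: r = 219 satisfies f(r) ≡ 0 mod 5^4.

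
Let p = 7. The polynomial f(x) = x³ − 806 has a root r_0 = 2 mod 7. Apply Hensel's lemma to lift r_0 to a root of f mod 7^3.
r_2 = 44 (mod 343)

Hensel: r_{i+1} = r_i − f(r_i)/f′(r_i) mod 7^{i+2}, where f′(x) = 3x². Iterate:
  r_0 = 2 (mod 7)
  r_1 = 44 (mod 49)
  r_2 = 44 (mod 343)
Final: r = 44 with f(r) ≡ 0 mod 7^3.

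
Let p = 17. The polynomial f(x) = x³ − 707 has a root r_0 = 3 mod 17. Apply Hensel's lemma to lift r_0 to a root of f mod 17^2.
r_1 = 71 (mod 289)

Hensel: r_{i+1} = r_i − f(r_i)/f′(r_i) mod 17^{i+2}, where f′(x) = 3x². Iterate:
  r_0 = 3 (mod 17)
  r_1 = 71 (mod 289)
Final: r = 71 with f(r) ≡ 0 mod 17^2.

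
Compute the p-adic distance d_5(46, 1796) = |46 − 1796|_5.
d_5(46, 1796) = 1/125

Step 1 — x − y = 46 − 1796 = -1750. Step 2 — v_5(-1750) = 3 (factor: -1750 = −(5^3 · 14); the sign does not affect v_p). Step 3 — |x − y|_5 = 5^{-3} = 1/125.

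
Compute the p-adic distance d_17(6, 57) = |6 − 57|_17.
d_17(6, 57) = 1/17

Step 1 — x − y = 6 − 57 = -51. Step 2 — v_17(-51) = 1 (factor: -51 = −(17^1 · 3); the sign does not affect v_p). Step 3 — |x − y|_17 = 17^{-1} = 1/17.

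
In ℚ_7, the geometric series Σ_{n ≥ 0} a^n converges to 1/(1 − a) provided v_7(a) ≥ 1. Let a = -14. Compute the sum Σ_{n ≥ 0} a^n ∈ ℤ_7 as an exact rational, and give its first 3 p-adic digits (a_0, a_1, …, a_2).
Σ a^n = 1/(1 − a) = 1/15;  first 3 digits = (1, 5, 3)

v_7(a) = 1 ≥ 1, so the series converges in ℤ_7 to 1/(1 − a) = 1/(1 − (-14)) = 1/15. Expand this rational in ℤ_7: compute digits iteratively via d_i = x_i mod 7, x_{i+1} = (x_i − d_i)/7. The first 3 digits are (1, 5, 3).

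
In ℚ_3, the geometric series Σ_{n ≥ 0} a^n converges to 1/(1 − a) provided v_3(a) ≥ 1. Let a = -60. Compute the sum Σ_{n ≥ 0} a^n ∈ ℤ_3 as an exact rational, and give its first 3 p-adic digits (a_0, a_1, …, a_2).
Σ a^n = 1/(1 − a) = 1/61;  first 3 digits = (1, 1, 0)

v_3(a) = 1 ≥ 1, so the series converges in ℤ_3 to 1/(1 − a) = 1/(1 − (-60)) = 1/61. Expand this rational in ℤ_3: compute digits iteratively via d_i = x_i mod 3, x_{i+1} = (x_i − d_i)/3. The first 3 digits are (1, 1, 0).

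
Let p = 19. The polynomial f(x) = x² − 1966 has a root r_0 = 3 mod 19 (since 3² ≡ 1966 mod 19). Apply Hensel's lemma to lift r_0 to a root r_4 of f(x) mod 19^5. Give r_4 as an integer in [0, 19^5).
r_4 = 746456 (mod 2476099)

Hensel's recurrence: r_{i+1} = r_i − f(r_i)·(f′(r_i))^{-1} mod 19^{i+2}, with f′(x) = 2x. Iterate:
  r_0 = 3 (mod 19)
  r_1 = 269 (mod 361)
  r_2 = 5684 (mod 6859)
  r_3 = 94851 (mod 130321)
  r_4 = 746456 (mod 2476099)
Final: r_4 = 746456, and one checks f(r_4) ≡ 0 mod 19^5.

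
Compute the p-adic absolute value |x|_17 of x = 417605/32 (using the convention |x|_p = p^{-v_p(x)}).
|417605/32|_17 = 1/83521

Step 1 — compute v_17(x) by factoring powers of 17 out of the numerator and denominator: v_17(417605/32) = 4. Step 2 — apply |x|_p = p^{-v_p(x)} = 17^{-4} = 1/83521.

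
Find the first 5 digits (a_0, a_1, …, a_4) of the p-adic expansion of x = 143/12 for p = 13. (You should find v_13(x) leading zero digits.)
(a_0, …, a_4) = (0, 2, 1, 1, 1)

v_13(143/12) = 1, so a_0 = ... = a_0 = 0. Factor out: x = 13^1 · u with u = 11/12 a unit in ℤ_13. Expand u iteratively via a_{v+i} = u_i mod 13, u_{i+1} = (u_i − a_{v+i})/13:
  u_0 = 11/12;  a_1 = 2;  u_1 = (u_0 − 2)/13 = -1/12
  u_1 = -1/12;  a_2 = 1;  u_2 = (u_1 − 1)/13 = -1/12
  u_2 = -1/12;  a_3 = 1;  u_3 = (u_2 − 1)/13 = -1/12
  u_3 = -1/12;  a_4 = 1;  u_4 = (u_3 − 1)/13 = -1/12
Digits: (0, 2, 1, 1, 1).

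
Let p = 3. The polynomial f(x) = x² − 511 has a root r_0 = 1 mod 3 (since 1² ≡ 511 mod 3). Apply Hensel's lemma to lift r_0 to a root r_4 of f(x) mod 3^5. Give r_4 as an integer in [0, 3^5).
r_4 = 238 (mod 243)

Hensel's recurrence: r_{i+1} = r_i − f(r_i)·(f′(r_i))^{-1} mod 3^{i+2}, with f′(x) = 2x. Iterate:
  r_0 = 1 (mod 3)
  r_1 = 4 (mod 9)
  r_2 = 22 (mod 27)
  r_3 = 76 (mod 81)
  r_4 = 238 (mod 243)
Final: r_4 = 238, and one checks f(r_4) ≡ 0 mod 3^5.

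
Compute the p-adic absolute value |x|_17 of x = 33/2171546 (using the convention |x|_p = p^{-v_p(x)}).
|33/2171546|_17 = 83521

Step 1 — compute v_17(x) by factoring powers of 17 out of the numerator and denominator: v_17(33/2171546) = -4. Step 2 — apply |x|_p = p^{-v_p(x)} = 17^{4} = 83521.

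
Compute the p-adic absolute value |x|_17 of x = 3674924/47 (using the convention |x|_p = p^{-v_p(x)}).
|3674924/47|_17 = 1/83521

Step 1 — compute v_17(x) by factoring powers of 17 out of the numerator and denominator: v_17(3674924/47) = 4. Step 2 — apply |x|_p = p^{-v_p(x)} = 17^{-4} = 1/83521.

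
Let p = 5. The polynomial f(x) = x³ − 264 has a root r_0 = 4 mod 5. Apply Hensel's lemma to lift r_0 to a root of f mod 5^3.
r_2 = 29 (mod 125)

Hensel: r_{i+1} = r_i − f(r_i)/f′(r_i) mod 5^{i+2}, where f′(x) = 3x². Iterate:
  r_0 = 4 (mod 5)
  r_1 = 4 (mod 25)
  r_2 = 29 (mod 125)
Final: r = 29 with f(r) ≡ 0 mod 5^3.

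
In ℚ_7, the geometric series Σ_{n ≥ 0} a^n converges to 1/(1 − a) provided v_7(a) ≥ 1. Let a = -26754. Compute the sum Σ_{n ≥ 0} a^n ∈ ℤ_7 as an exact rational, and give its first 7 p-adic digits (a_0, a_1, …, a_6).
Σ a^n = 1/(1 − a) = 1/26755;  first 7 digits = (1, 0, 0, 6, 2, 5, 0)

v_7(a) = 3 ≥ 1, so the series converges in ℤ_7 to 1/(1 − a) = 1/(1 − (-26754)) = 1/26755. Expand this rational in ℤ_7: compute digits iteratively via d_i = x_i mod 7, x_{i+1} = (x_i − d_i)/7. The first 7 digits are (1, 0, 0, 6, 2, 5, 0).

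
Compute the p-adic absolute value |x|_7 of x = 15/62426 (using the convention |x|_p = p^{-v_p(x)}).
|15/62426|_7 = 2401

Step 1 — compute v_7(x) by factoring powers of 7 out of the numerator and denominator: v_7(15/62426) = -4. Step 2 — apply |x|_p = p^{-v_p(x)} = 7^{4} = 2401.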